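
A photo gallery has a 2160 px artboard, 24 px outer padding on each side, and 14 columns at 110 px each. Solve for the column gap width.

44 px

Content width = 2160 − 2·24 = 2112 px.
14 columns take 14·110 = 1540 px; remaining 572 splits into 13 column gaps.
g = 572 / 13 = 44 px.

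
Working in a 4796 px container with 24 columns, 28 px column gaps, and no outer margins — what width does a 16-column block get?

3188 px

4796 − 23·28 = 4152; ÷24 gives c = 173 px.
Span of 16: 16·173 + 15·28 = 2768 + 420 = 3188 px.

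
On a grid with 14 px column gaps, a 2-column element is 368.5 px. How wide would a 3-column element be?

559.75 px

368.5 − 1·14 = 354.5; ÷2 gives c = 177.25 px.
Span of 3: 3·177.25 + 2·14 = 531.75 + 28 = 559.75 px.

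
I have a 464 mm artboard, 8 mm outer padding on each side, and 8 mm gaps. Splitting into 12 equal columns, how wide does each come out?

30 mm

Subtract both margins: 464 − 2·8 = 448 mm.
12 columns + 11 gaps: 12c + 11·8 = 448.
12c = 448 − 88 = 360, so c = 30 mm.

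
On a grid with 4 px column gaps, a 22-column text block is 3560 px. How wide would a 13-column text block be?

3560 − 21·4 = 3476; ÷22 gives c = 158 px.
Span of 13: 13·158 + 12·4 = 2054 + 48 = 2102 px.

2102 px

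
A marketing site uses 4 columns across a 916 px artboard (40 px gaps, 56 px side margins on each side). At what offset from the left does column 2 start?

267 px

Content = 916 − 2·56 = 804 px.
804 − 3·40 = 684; ÷4 gives c = 171 px.
Column 2 starts at margin + 1·(column + gutter) = 56 + 1·211 = 267 px.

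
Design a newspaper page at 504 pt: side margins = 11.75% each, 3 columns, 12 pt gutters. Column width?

Each margin = 11.75% of 504 = 59.22 pt; content = 504 − 2·59.22 = 385.56 pt.
3c + 2·12 = 385.56 → 3c = 361.56 → c = 120.52 pt.

120.52 pt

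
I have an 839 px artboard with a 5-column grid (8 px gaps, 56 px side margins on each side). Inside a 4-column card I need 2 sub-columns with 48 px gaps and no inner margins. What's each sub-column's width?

266 px

Subtract both margins: 839 − 2·56 = 727 px.
727 − 4·8 = 695; ÷5 gives c = 139 px.
4 columns plus 3 gaps: 556 + 24 = 580 px.
2 columns + 1 gap: 2d + 1·48 = 580.
2d = 580 − 48 = 532, so d = 266 px.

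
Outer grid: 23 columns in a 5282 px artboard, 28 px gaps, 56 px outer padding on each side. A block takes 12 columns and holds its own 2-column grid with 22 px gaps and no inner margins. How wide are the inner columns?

1331 px

Outer content = 5282 − 2·56 = 5170 px.
5170 − 22·28 = 4554; ÷23 gives c = 198 px.
12-column span = 12·198 + 11·28 = 2684 px.
2 columns + 1 gap: 2d + 1·22 = 2684.
2d = 2684 − 22 = 2662, so d = 1331 px.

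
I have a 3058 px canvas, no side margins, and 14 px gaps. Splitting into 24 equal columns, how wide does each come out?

114 px

24 columns + 23 gaps: 24c + 23·14 = 3058.
24c = 3058 − 322 = 2736, so c = 114 px.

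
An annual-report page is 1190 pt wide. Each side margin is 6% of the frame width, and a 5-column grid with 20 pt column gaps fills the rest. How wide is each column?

1190 × (1 − 2·6%) = 1190 × 88% = 1047.2 pt for the columns.
5 columns + 4 column gaps: 5c + 4·20 = 1047.2.
5c = 1047.2 − 80 = 967.2, so c = 193.44 pt.

193.44 pt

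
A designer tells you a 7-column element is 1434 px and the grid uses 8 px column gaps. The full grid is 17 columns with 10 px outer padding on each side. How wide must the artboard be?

1434 − 6·8 = 1386; ÷7 gives c = 198 px.
Adding margins, columns and gutters: 20 + 3366 + 128 = 3514 px.

3514 px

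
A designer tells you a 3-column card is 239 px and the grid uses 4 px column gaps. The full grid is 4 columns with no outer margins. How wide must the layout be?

3 columns + 2 column gaps: 3c + 2·4 = 239.
3c = 239 − 8 = 231, so c = 77 px.
Layout = 4·77 + 3·4 = 308 + 12 = 320 px.

320 px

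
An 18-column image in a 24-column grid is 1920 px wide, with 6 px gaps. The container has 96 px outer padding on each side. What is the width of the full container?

Subtracting 17 gaps of 6 leaves 1818 for 18 columns, so c = 101 px.
Container = 2·96 + 24·101 + 23·6 = 192 + 2424 + 138 = 2754 px.

2754 px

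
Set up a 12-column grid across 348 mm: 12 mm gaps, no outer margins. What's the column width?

12 columns + 11 gaps: 12c + 11·12 = 348.
12c = 348 − 132 = 216, so c = 18 mm.

18 mm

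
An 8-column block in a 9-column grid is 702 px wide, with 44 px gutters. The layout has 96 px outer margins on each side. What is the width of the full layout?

987.25 px

8 columns + 7 gutters: 8c + 7·44 = 702.
8c = 702 − 308 = 394, so c = 49.25 px.
Adding margins, columns and gutters: 192 + 443.25 + 352 = 987.25 px.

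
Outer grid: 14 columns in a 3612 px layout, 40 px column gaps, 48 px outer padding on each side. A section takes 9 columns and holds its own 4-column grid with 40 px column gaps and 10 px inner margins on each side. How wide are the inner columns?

Take off 96 px of margins, leaving 3516 px.
14 columns + 13 column gaps: 14c + 13·40 = 3516.
14c = 3516 − 520 = 2996, so c = 214 px.
Span of 9: 9·214 + 8·40 = 1926 + 320 = 2246 px.
Inner content = 2246 − 2·10 = 2226 px.
Subtracting 3 column gaps of 40 leaves 2106 for 4 columns, so d = 526.5 px.

526.5 px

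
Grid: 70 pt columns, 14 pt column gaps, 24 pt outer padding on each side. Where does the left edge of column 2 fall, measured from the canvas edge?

Before column 2: the margin + 1 column + 1 column gap.
Offset = 24 + 1·(70 + 14) = 24 + 84 = 108 pt.

108 pt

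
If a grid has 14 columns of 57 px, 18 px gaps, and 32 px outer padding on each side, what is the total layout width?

1096 px

Adding margins, columns and gutters: 64 + 798 + 234 = 1096 px.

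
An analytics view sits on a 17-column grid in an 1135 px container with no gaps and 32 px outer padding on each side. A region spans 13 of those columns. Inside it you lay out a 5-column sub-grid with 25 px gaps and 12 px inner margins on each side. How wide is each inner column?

Outer content = 1135 − 2·32 = 1071 px.
17c = 1071 → c = 63 px.
With no gaps, 13 columns span 13·63 = 819 px.
Inner content = 819 − 2·12 = 795 px.
5d + 4·25 = 795 → 5d = 695 → d = 139 px.

139 px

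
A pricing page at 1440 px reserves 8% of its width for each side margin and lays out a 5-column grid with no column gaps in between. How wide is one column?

241.92 px

Margins: 8% × 1440 = 115.2 px each, so content = 1440 − 230.4 = 1209.6 px.
1209.6 / 5 = 241.92 px per column.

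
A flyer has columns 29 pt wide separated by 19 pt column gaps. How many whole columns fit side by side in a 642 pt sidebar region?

13 columns

Each extra column adds 29 + 19 = 48 pt.
(642 + 19) / 48 = 13.77, so 13 columns fit.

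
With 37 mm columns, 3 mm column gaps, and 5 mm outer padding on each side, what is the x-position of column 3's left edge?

85 mm

Before column 3: the margin + 2 columns + 2 column gaps.
Offset = 5 + 2·(37 + 3) = 5 + 80 = 85 mm.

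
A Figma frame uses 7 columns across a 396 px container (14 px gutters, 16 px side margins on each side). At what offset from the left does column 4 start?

Subtract both margins: 396 − 2·16 = 364 px.
7c + 6·14 = 364 → 7c = 280 → c = 40 px.
Each column+gutter stride is 54 px; 3 of them past the 16 px margin is 16 + 162 = 178 px.

178 px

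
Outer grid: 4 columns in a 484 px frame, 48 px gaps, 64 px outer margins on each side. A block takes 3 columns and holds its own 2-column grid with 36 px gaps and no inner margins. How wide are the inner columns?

109.5 px

Outer content = 484 − 2·64 = 356 px.
Subtracting 3 gaps of 48 leaves 212 for 4 columns, so c = 53 px.
3-column span = 3·53 + 2·48 = 255 px.
2d + 1·36 = 255 → 2d = 219 → d = 109.5 px.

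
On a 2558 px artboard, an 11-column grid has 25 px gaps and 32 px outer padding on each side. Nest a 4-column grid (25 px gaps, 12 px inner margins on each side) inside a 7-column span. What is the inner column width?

369.75 px

Take off 64 px of margins, leaving 2494 px.
2494 − 10·25 = 2244; ÷11 gives c = 204 px.
Span of 7: 7·204 + 6·25 = 1428 + 150 = 1578 px.
Inner content = 1578 − 2·12 = 1554 px.
Subtracting 3 gaps of 25 leaves 1479 for 4 columns, so d = 369.75 px.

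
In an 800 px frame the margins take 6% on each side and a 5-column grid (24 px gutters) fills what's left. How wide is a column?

Each margin = 6% of 800 = 48 px; content = 800 − 2·48 = 704 px.
5 columns + 4 gutters: 5c + 4·24 = 704.
5c = 704 − 96 = 608, so c = 121.6 px.

121.6 px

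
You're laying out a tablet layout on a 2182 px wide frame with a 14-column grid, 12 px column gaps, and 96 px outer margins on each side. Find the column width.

Inside the margins: 2182 − 192 = 1990 px.
14c + 13·12 = 1990 → 14c = 1834 → c = 131 px.

131 px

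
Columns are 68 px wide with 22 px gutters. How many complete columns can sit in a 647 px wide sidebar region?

7 columns

7 columns: 7·68 + 6·22 = 608 px ≤ 647.
8 columns: 698 px > 647. So 7.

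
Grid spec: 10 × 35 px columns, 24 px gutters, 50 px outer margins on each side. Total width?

Adding margins, columns and gutters: 100 + 350 + 216 = 666 px.

666 px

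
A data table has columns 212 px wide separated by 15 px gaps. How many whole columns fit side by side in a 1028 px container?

Each extra column adds 212 + 15 = 227 px.
(1028 + 15) / 227 = 4.59, so 4 columns fit.

4 columns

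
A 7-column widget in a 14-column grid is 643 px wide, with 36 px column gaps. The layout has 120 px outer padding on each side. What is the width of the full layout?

1562 px

643 − 6·36 = 427; ÷7 gives c = 61 px.
Layout = 2·120 + 14·61 + 13·36 = 240 + 854 + 468 = 1562 px.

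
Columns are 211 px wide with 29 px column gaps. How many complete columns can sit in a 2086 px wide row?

Each extra column adds 211 + 29 = 240 px.
(2086 + 29) / 240 = 8.81, so 8 columns fit.

8 columns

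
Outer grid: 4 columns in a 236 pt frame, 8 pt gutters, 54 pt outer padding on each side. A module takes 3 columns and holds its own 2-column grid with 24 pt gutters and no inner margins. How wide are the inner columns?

35 pt

Take off 108 pt of margins, leaving 128 pt.
4c + 3·8 = 128 → 4c = 104 → c = 26 pt.
Span of 3: 3·26 + 2·8 = 78 + 16 = 94 pt.
94 − 1·24 = 70; ÷2 gives d = 35 pt.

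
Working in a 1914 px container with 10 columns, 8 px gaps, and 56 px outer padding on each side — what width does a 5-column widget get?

897 px

Subtract both margins: 1914 − 2·56 = 1802 px.
1802 − 9·8 = 1730; ÷10 gives c = 173 px.
5-column span = 5·173 + 4·8 = 897 px.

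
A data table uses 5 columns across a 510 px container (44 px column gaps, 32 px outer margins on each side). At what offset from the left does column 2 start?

Inside the margins: 510 − 64 = 446 px.
5c + 4·44 = 446 → 5c = 270 → c = 54 px.
Column 2 starts at margin + 1·(column + gutter) = 32 + 1·98 = 130 px.

130 px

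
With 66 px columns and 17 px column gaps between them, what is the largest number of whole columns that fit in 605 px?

k columns need k·66 + (k−1)·17 = k·83 − 17.
k·83 − 17 ≤ 605 → k ≤ 622 / 83 ≈ 7.49, so k = 7.

7 columns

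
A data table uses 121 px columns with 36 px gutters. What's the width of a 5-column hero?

749 px

5-column span = 5·121 + 4·36 = 749 px.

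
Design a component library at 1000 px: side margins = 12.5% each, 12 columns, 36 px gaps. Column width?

Margins: 12.5% × 1000 = 125 px each, so content = 1000 − 250 = 750 px.
12 columns + 11 gaps: 12c + 11·36 = 750.
12c = 750 − 396 = 354, so c = 29.5 px.

29.5 px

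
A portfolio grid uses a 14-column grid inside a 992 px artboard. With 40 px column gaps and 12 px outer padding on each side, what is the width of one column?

32 px

Subtract both margins: 992 − 2·12 = 968 px.
14c + 13·40 = 968 → 14c = 448 → c = 32 px.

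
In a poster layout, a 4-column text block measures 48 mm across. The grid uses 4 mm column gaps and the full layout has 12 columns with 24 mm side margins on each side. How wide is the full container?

4 columns + 3 column gaps: 4c + 3·4 = 48.
4c = 48 − 12 = 36, so c = 9 mm.
Container = 2·24 + 12·9 + 11·4 = 48 + 108 + 44 = 200 mm.

200 mm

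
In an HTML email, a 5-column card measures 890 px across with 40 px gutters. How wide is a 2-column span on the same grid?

5 columns + 4 gutters: 5c + 4·40 = 890.
5c = 890 − 160 = 730, so c = 146 px.
2 columns plus 1 gutter: 292 + 40 = 332 px.

332 px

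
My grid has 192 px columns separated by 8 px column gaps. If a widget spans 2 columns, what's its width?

Span of 2: 2·192 + 1·8 = 384 + 8 = 392 px.

392 px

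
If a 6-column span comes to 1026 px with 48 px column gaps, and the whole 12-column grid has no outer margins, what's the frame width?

Subtracting 5 column gaps of 48 leaves 786 for 6 columns, so c = 131 px.
Frame = 12·131 + 11·48 = 1572 + 528 = 2100 px.

2100 px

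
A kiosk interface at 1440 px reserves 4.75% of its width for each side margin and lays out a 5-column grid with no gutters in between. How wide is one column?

260.64 px

1440 × (1 − 2·4.75%) = 1440 × 90.5% = 1303.2 px for the columns.
1303.2 / 5 = 260.64 px per column.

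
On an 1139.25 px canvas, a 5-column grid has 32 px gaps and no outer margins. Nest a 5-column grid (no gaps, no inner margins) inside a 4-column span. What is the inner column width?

1139.25 − 4·32 = 1011.25; ÷5 gives c = 202.25 px.
Span of 4: 4·202.25 + 3·32 = 809 + 96 = 905 px.
With no gaps, each column is 905/5 = 181 px.

181 px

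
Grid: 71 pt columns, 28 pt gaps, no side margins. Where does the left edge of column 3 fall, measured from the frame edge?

Before column 3: 2 columns + 2 gaps.
Offset = 2·(71 + 28) = 2·99 = 198 pt.

198 pt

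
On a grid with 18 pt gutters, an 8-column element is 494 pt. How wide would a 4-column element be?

238 pt

494 − 7·18 = 368; ÷8 gives c = 46 pt.
4-column span = 4·46 + 3·18 = 238 pt.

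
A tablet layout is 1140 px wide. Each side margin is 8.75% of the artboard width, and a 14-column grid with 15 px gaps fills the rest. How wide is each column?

Each margin = 8.75% of 1140 = 99.75 px; content = 1140 − 2·99.75 = 940.5 px.
14c + 13·15 = 940.5 → 14c = 745.5 → c = 53.25 px.

53.25 px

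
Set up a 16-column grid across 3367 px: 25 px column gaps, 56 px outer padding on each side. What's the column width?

180 px

Take off 112 px of margins, leaving 3255 px.
16 columns + 15 column gaps: 16c + 15·25 = 3255.
16c = 3255 − 375 = 2880, so c = 180 px.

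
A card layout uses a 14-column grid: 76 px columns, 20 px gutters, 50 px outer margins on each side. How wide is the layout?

Total width: 2·50 + 14·76 + 13·20 = 1424 px.

1424 px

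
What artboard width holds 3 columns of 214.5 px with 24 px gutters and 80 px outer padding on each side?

Total width: 2·80 + 3·214.5 + 2·24 = 851.5 px.

851.5 px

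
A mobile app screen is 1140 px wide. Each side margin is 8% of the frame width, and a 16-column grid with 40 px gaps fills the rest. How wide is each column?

Margins: 8% × 1140 = 91.2 px each, so content = 1140 − 182.4 = 957.6 px.
16c + 15·40 = 957.6 → 16c = 357.6 → c = 22.35 px.

22.35 px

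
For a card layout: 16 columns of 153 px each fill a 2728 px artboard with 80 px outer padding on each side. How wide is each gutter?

8 px

Take off 160 px of margins, leaving 2568 px.
16 columns take 16·153 = 2448 px; remaining 120 splits into 15 gutters.
g = 120 / 15 = 8 px.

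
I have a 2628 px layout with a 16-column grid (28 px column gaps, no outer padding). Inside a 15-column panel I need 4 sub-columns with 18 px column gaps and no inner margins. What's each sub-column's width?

602 px

Subtracting 15 column gaps of 28 leaves 2208 for 16 columns, so c = 138 px.
15-column span = 15·138 + 14·28 = 2462 px.
4d + 3·18 = 2462 → 4d = 2408 → d = 602 px.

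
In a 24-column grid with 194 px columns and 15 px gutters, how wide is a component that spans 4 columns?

4 columns plus 3 gutters: 776 + 45 = 821 px.

821 px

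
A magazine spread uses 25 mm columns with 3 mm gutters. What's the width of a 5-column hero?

5 columns plus 4 gutters: 125 + 12 = 137 mm.

137 mm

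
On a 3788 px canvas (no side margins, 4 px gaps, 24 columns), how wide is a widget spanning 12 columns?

3788 − 23·4 = 3696; ÷24 gives c = 154 px.
12 columns plus 11 gaps: 1848 + 44 = 1892 px.

1892 px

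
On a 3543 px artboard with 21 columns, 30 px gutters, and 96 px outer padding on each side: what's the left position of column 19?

Take off 192 px of margins, leaving 3351 px.
Subtracting 20 gutters of 30 leaves 2751 for 21 columns, so c = 131 px.
Each column+gutter stride is 161 px; 18 of them past the 96 px margin is 96 + 2898 = 2994 px.

2994 px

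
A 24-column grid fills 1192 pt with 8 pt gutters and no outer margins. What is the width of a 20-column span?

992 pt

24 columns + 23 gutters: 24c + 23·8 = 1192.
24c = 1192 − 184 = 1008, so c = 42 pt.
Span of 20: 20·42 + 19·8 = 840 + 152 = 992 pt.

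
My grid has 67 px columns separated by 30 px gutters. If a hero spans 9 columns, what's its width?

843 px

9 columns plus 8 gutters: 603 + 240 = 843 px.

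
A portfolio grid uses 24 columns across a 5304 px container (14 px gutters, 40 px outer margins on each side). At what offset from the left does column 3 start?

476.5 px

Take off 80 px of margins, leaving 5224 px.
24 columns + 23 gutters: 24c + 23·14 = 5224.
24c = 5224 − 322 = 4902, so c = 204.25 px.
Column 3 starts at margin + 2·(column + gutter) = 40 + 2·218.25 = 476.5 px.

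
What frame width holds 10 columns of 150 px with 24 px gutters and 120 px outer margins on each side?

Total width: 2·120 + 10·150 + 9·24 = 1956 px.

1956 px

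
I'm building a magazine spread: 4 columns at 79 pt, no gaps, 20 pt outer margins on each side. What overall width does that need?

356 pt

Summing: 40 + 316 = 356 pt.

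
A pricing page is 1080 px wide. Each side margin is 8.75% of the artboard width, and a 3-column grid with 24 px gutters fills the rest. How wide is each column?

281 px

1080 × (1 − 2·8.75%) = 1080 × 82.5% = 891 px for the columns.
Subtracting 2 gutters of 24 leaves 843 for 3 columns, so c = 281 px.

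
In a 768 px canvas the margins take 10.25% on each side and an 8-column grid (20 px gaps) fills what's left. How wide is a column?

768 × (1 − 2·10.25%) = 768 × 79.5% = 610.56 px for the columns.
8c + 7·20 = 610.56 → 8c = 470.56 → c = 58.82 px.

58.82 px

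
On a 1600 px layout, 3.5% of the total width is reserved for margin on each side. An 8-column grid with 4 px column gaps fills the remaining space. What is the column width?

182.5 px

Each margin = 3.5% of 1600 = 56 px; content = 1600 − 2·56 = 1488 px.
1488 − 7·4 = 1460; ÷8 gives c = 182.5 px.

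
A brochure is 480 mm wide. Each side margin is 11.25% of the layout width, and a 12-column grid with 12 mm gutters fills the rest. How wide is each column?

Each margin = 11.25% of 480 = 54 mm; content = 480 − 2·54 = 372 mm.
372 − 11·12 = 240; ÷12 gives c = 20 mm.

20 mm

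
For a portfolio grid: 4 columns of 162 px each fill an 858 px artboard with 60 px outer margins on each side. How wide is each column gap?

Inside the margins: 858 − 120 = 738 px.
4·162 + 3g = 738 → 3g = 90 → g = 30 px.

30 px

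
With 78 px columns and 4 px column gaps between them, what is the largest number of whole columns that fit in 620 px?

Each extra column adds 78 + 4 = 82 px.
(620 + 4) / 82 = 7.61, so 7 columns fit.

7 columns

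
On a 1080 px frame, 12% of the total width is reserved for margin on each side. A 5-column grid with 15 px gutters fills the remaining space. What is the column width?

Margins: 12% × 1080 = 129.6 px each, so content = 1080 − 259.2 = 820.8 px.
5c + 4·15 = 820.8 → 5c = 760.8 → c = 152.16 px.

152.16 px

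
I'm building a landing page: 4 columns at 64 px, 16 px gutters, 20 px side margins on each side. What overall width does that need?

344 px

Layout = 2·20 + 4·64 + 3·16 = 40 + 256 + 48 = 344 px.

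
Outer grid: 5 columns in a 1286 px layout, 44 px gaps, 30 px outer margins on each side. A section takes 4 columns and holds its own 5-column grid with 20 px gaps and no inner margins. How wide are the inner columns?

178.4 px

Inside the margins: 1286 − 60 = 1226 px.
5c + 4·44 = 1226 → 5c = 1050 → c = 210 px.
4-column span = 4·210 + 3·44 = 972 px.
5 columns + 4 gaps: 5d + 4·20 = 972.
5d = 972 − 80 = 892, so d = 178.4 px.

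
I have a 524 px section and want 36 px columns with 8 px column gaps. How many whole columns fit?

12 columns: 12·36 + 11·8 = 520 px ≤ 524.
13 columns: 564 px > 524. So 12.

12 columns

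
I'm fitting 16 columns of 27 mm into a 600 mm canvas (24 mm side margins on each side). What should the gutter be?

Subtract both margins: 600 − 2·24 = 552 mm.
Columns use 432 mm, leaving 120 mm across 15 gutters = 8 mm each.

8 mm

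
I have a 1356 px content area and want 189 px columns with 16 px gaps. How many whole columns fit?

6 columns

6 columns: 6·189 + 5·16 = 1214 px ≤ 1356.
7 columns: 1419 px > 1356. So 6.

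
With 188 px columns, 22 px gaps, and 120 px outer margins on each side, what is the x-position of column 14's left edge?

2850 px

Column 14 starts at margin + 13·(column + gutter) = 120 + 13·210 = 2850 px.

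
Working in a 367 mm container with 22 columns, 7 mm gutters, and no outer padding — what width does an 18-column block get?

299 mm

22c + 21·7 = 367 → 22c = 220 → c = 10 mm.
18-column span = 18·10 + 17·7 = 299 mm.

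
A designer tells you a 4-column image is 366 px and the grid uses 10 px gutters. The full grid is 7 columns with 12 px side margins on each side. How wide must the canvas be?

672 px

366 − 3·10 = 336; ÷4 gives c = 84 px.
Adding margins, columns and gutters: 24 + 588 + 60 = 672 px.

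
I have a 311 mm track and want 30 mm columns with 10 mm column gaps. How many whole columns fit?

8 columns

k columns need k·30 + (k−1)·10 = k·40 − 10.
k·40 − 10 ≤ 311 → k ≤ 321 / 40 ≈ 8.03, so k = 8.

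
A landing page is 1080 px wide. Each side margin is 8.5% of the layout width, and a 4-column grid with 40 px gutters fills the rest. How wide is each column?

194.1 px

1080 × (1 − 2·8.5%) = 1080 × 83% = 896.4 px for the columns.
Subtracting 3 gutters of 40 leaves 776.4 for 4 columns, so c = 194.1 px.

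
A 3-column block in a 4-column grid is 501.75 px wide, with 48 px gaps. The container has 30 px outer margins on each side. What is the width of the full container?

501.75 − 2·48 = 405.75; ÷3 gives c = 135.25 px.
Adding margins, columns and gutters: 60 + 541 + 144 = 745 px.

745 px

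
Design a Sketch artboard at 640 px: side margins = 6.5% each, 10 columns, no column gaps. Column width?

Margins: 6.5% × 640 = 41.6 px each, so content = 640 − 83.2 = 556.8 px.
With no column gaps, each column is 556.8/10 = 55.68 px.

55.68 px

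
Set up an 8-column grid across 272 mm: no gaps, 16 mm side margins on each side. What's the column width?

30 mm

Subtract both margins: 272 − 2·16 = 240 mm.
8c = 240 → c = 30 mm.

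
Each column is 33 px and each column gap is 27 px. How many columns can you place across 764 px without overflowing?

k columns need k·33 + (k−1)·27 = k·60 − 27.
k·60 − 27 ≤ 764 → k ≤ 791 / 60 ≈ 13.18, so k = 13.

13 columns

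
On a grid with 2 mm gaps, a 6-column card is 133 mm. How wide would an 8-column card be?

178 mm

133 − 5·2 = 123; ÷6 gives c = 20.5 mm.
Span of 8: 8·20.5 + 7·2 = 164 + 14 = 178 mm.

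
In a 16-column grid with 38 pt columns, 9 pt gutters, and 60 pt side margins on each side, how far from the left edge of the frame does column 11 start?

530 pt

Column 11 starts at margin + 10·(column + gutter) = 60 + 10·47 = 530 pt.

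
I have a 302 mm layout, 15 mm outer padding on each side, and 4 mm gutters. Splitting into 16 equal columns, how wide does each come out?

13.25 mm

Take off 30 mm of margins, leaving 272 mm.
16c + 15·4 = 272 → 16c = 212 → c = 13.25 mm.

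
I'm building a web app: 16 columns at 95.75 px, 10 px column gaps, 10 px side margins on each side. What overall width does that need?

1702 px

Layout = 2·10 + 16·95.75 + 15·10 = 20 + 1532 + 150 = 1702 px.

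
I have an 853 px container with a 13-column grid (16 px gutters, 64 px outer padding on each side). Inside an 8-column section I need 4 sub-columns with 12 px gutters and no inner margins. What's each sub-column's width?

Inside the margins: 853 − 128 = 725 px.
Subtracting 12 gutters of 16 leaves 533 for 13 columns, so c = 41 px.
8-column span = 8·41 + 7·16 = 440 px.
4 columns + 3 gutters: 4d + 3·12 = 440.
4d = 440 − 36 = 404, so d = 101 px.

101 px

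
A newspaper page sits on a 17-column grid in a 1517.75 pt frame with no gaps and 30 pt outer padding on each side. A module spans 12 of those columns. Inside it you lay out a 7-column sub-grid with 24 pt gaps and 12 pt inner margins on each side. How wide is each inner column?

123 pt

Outer content = 1517.75 − 2·30 = 1457.75 pt.
With no gaps, each column is 1457.75/17 = 85.75 pt.
12-column span = 12·85.75 = 1029 pt.
Inner content = 1029 − 2·12 = 1005 pt.
7 columns + 6 gaps: 7d + 6·24 = 1005.
7d = 1005 − 144 = 861, so d = 123 pt.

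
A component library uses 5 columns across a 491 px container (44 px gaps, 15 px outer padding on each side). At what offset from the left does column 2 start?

116 px

Take off 30 px of margins, leaving 461 px.
Subtracting 4 gaps of 44 leaves 285 for 5 columns, so c = 57 px.
Column 2 starts at margin + 1·(column + gutter) = 15 + 1·101 = 116 px.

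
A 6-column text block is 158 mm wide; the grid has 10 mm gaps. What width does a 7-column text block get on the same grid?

186 mm

6 columns + 5 gaps: 6c + 5·10 = 158.
6c = 158 − 50 = 108, so c = 18 mm.
7 columns plus 6 gaps: 126 + 60 = 186 mm.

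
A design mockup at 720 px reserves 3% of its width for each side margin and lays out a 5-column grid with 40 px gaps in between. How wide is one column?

Each margin = 3% of 720 = 21.6 px; content = 720 − 2·21.6 = 676.8 px.
5c + 4·40 = 676.8 → 5c = 516.8 → c = 103.36 px.

103.36 px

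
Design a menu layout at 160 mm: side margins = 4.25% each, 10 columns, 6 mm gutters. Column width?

9.24 mm

Each margin = 4.25% of 160 = 6.8 mm; content = 160 − 2·6.8 = 146.4 mm.
10c + 9·6 = 146.4 → 10c = 92.4 → c = 9.24 mm.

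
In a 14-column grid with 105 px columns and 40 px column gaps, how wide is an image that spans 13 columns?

1845 px

Span of 13: 13·105 + 12·40 = 1365 + 480 = 1845 px.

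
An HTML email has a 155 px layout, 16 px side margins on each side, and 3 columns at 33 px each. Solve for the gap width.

Take off 32 px of margins, leaving 123 px.
3 columns take 3·33 = 99 px; remaining 24 splits into 2 gaps.
g = 24 / 2 = 12 px.

12 px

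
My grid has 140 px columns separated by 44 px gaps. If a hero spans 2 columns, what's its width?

2 columns plus 1 gap: 280 + 44 = 324 px.

324 px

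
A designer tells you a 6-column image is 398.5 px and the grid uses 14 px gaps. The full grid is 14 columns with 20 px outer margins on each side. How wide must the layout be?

988.5 px

Subtracting 5 gaps of 14 leaves 328.5 for 6 columns, so c = 54.75 px.
Total width: 2·20 + 14·54.75 + 13·14 = 988.5 px.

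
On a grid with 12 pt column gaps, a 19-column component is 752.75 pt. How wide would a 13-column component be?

19c + 18·12 = 752.75 → 19c = 536.75 → c = 28.25 pt.
Span of 13: 13·28.25 + 12·12 = 367.25 + 144 = 511.25 pt.

511.25 pt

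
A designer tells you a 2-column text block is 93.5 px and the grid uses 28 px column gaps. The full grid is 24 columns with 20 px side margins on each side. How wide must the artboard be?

1470 px

2 columns + 1 column gap: 2c + 1·28 = 93.5.
2c = 93.5 − 28 = 65.5, so c = 32.75 px.
Total width: 2·20 + 24·32.75 + 23·28 = 1470 px.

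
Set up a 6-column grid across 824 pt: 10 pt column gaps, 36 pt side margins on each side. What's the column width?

Take off 72 pt of margins, leaving 752 pt.
6 columns + 5 column gaps: 6c + 5·10 = 752.
6c = 752 − 50 = 702, so c = 117 pt.

117 pt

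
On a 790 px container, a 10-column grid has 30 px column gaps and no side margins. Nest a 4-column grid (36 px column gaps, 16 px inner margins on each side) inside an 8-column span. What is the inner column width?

121.5 px

10c + 9·30 = 790 → 10c = 520 → c = 52 px.
Span of 8: 8·52 + 7·30 = 416 + 210 = 626 px.
Inner content = 626 − 2·16 = 594 px.
4d + 3·36 = 594 → 4d = 486 → d = 121.5 px.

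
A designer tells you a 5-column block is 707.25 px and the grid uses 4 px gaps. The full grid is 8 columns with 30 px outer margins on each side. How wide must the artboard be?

5c + 4·4 = 707.25 → 5c = 691.25 → c = 138.25 px.
Adding margins, columns and gutters: 60 + 1106 + 28 = 1194 px.

1194 px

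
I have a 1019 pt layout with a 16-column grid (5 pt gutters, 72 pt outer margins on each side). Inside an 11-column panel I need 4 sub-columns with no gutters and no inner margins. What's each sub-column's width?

Inside the margins: 1019 − 144 = 875 pt.
875 − 15·5 = 800; ÷16 gives c = 50 pt.
11-column span = 11·50 + 10·5 = 600 pt.
4d = 600 → d = 150 pt.

150 pt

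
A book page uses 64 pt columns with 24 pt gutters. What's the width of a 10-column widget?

856 pt

10 columns plus 9 gutters: 640 + 216 = 856 pt.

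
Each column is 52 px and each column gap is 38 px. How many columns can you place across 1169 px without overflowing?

13 columns

13 columns: 13·52 + 12·38 = 1132 px ≤ 1169.
14 columns: 1222 px > 1169. So 13.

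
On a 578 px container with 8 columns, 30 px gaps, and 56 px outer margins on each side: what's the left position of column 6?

366 px

Take off 112 px of margins, leaving 466 px.
8 columns + 7 gaps: 8c + 7·30 = 466.
8c = 466 − 210 = 256, so c = 32 px.
Each column+gutter stride is 62 px; 5 of them past the 56 px margin is 56 + 310 = 366 px.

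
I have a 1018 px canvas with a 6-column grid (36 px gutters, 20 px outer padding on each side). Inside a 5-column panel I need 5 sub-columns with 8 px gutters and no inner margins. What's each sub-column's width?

155.4 px

Subtract both margins: 1018 − 2·20 = 978 px.
6c + 5·36 = 978 → 6c = 798 → c = 133 px.
5-column span = 5·133 + 4·36 = 809 px.
5d + 4·8 = 809 → 5d = 777 → d = 155.4 px.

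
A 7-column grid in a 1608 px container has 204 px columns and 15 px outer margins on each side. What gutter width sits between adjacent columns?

Content width = 1608 − 2·15 = 1578 px.
Columns use 1428 px, leaving 150 px across 6 gutters = 25 px each.

25 px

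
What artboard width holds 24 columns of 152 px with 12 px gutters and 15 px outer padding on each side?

3954 px

Artboard = 2·15 + 24·152 + 23·12 = 30 + 3648 + 276 = 3954 px.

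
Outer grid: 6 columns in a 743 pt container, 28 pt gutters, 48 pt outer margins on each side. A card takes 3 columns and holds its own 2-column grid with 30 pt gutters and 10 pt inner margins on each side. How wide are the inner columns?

129.75 pt

Take off 96 pt of margins, leaving 647 pt.
647 − 5·28 = 507; ÷6 gives c = 84.5 pt.
3 columns plus 2 gutters: 253.5 + 56 = 309.5 pt.
Inner content = 309.5 − 2·10 = 289.5 pt.
2 columns + 1 gutter: 2d + 1·30 = 289.5.
2d = 289.5 − 30 = 259.5, so d = 129.75 pt.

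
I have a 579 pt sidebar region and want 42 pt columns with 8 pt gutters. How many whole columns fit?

11 columns

Each extra column adds 42 + 8 = 50 pt.
(579 + 8) / 50 = 11.74, so 11 columns fit.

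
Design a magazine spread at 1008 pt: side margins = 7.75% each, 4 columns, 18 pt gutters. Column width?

199.44 pt

1008 × (1 − 2·7.75%) = 1008 × 84.5% = 851.76 pt for the columns.
4c + 3·18 = 851.76 → 4c = 797.76 → c = 199.44 pt.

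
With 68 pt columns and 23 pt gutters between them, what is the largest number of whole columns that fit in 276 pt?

3 columns: 3·68 + 2·23 = 250 pt ≤ 276.
4 columns: 341 pt > 276. So 3.

3 columns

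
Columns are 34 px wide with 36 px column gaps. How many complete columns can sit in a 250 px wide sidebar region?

4 columns

Each extra column adds 34 + 36 = 70 px.
(250 + 36) / 70 = 4.09, so 4 columns fit.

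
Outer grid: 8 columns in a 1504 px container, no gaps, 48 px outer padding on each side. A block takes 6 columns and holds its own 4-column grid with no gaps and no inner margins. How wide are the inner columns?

264 px

Inside the margins: 1504 − 96 = 1408 px.
1408 / 8 = 176 px per column.
With no gaps, 6 columns span 6·176 = 1056 px.
1056 / 4 = 264 px per column.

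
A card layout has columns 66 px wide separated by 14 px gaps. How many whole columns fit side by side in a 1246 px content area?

15 columns: 15·66 + 14·14 = 1186 px ≤ 1246.
16 columns: 1266 px > 1246. So 15.

15 columns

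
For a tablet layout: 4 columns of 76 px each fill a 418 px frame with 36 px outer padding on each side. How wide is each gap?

Take off 72 px of margins, leaving 346 px.
Columns use 304 px, leaving 42 px across 3 gaps = 14 px each.

14 px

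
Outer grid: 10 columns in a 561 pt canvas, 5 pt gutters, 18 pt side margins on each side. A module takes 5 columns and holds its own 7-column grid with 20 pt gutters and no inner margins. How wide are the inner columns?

Outer content = 561 − 2·18 = 525 pt.
10c + 9·5 = 525 → 10c = 480 → c = 48 pt.
5-column span = 5·48 + 4·5 = 260 pt.
260 − 6·20 = 140; ÷7 gives d = 20 pt.

20 pt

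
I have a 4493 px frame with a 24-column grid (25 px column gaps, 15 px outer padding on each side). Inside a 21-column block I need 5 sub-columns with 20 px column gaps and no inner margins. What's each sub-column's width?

Inside the margins: 4493 − 30 = 4463 px.
24 columns + 23 column gaps: 24c + 23·25 = 4463.
24c = 4463 − 575 = 3888, so c = 162 px.
21-column span = 21·162 + 20·25 = 3902 px.
3902 − 4·20 = 3822; ÷5 gives d = 764.4 px.

764.4 px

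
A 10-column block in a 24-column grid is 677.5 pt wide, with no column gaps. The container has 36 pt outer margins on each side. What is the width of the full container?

10c = 677.5 → c = 67.75 pt.
Total width: 2·36 + 24·67.75 = 1698 pt.

1698 pt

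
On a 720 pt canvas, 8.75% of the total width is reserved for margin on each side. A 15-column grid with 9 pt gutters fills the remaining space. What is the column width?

31.2 pt

720 × (1 − 2·8.75%) = 720 × 82.5% = 594 pt for the columns.
15c + 14·9 = 594 → 15c = 468 → c = 31.2 pt.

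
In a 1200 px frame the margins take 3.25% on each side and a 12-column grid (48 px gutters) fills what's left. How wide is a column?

49.5 px

1200 × (1 − 2·3.25%) = 1200 × 93.5% = 1122 px for the columns.
Subtracting 11 gutters of 48 leaves 594 for 12 columns, so c = 49.5 px.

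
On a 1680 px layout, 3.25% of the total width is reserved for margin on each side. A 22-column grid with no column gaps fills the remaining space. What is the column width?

71.4 px

Each margin = 3.25% of 1680 = 54.6 px; content = 1680 − 2·54.6 = 1570.8 px.
With no column gaps, each column is 1570.8/22 = 71.4 px.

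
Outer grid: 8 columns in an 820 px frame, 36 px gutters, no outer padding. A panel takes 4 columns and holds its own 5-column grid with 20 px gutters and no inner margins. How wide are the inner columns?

8c + 7·36 = 820 → 8c = 568 → c = 71 px.
4 columns plus 3 gutters: 284 + 108 = 392 px.
5d + 4·20 = 392 → 5d = 312 → d = 62.4 px.

62.4 px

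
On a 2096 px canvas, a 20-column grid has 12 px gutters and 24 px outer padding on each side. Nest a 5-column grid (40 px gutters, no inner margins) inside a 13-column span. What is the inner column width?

233.4 px

Outer content = 2096 − 2·24 = 2048 px.
20 columns + 19 gutters: 20c + 19·12 = 2048.
20c = 2048 − 228 = 1820, so c = 91 px.
Span of 13: 13·91 + 12·12 = 1183 + 144 = 1327 px.
Subtracting 4 gutters of 40 leaves 1167 for 5 columns, so d = 233.4 px.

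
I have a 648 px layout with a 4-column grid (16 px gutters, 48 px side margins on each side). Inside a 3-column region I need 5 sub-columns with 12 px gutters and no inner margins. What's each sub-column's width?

Subtract both margins: 648 − 2·48 = 552 px.
4 columns + 3 gutters: 4c + 3·16 = 552.
4c = 552 − 48 = 504, so c = 126 px.
3-column span = 3·126 + 2·16 = 410 px.
5 columns + 4 gutters: 5d + 4·12 = 410.
5d = 410 − 48 = 362, so d = 72.4 px.

72.4 px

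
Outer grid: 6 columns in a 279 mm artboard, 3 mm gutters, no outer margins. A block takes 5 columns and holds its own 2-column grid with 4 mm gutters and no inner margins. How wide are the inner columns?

114 mm

Subtracting 5 gutters of 3 leaves 264 for 6 columns, so c = 44 mm.
5-column span = 5·44 + 4·3 = 232 mm.
232 − 1·4 = 228; ÷2 gives d = 114 mm.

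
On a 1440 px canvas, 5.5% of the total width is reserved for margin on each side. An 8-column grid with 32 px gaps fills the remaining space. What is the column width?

1440 × (1 − 2·5.5%) = 1440 × 89% = 1281.6 px for the columns.
8c + 7·32 = 1281.6 → 8c = 1057.6 → c = 132.2 px.

132.2 px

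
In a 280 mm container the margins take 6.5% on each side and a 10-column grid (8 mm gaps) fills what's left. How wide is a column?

17.16 mm

Margins: 6.5% × 280 = 18.2 mm each, so content = 280 − 36.4 = 243.6 mm.
243.6 − 9·8 = 171.6; ÷10 gives c = 17.16 mm.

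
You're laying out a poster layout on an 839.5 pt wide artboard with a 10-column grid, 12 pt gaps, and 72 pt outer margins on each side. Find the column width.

Inside the margins: 839.5 − 144 = 695.5 pt.
Subtracting 9 gaps of 12 leaves 587.5 for 10 columns, so c = 58.75 pt.

58.75 pt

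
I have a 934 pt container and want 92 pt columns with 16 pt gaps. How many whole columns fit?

Each extra column adds 92 + 16 = 108 pt.
(934 + 16) / 108 = 8.80, so 8 columns fit.

8 columns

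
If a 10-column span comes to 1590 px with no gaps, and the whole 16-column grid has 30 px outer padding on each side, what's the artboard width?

2604 px

10c = 1590 → c = 159 px.
Artboard = 2·30 + 16·159 = 60 + 2544 = 2604 px.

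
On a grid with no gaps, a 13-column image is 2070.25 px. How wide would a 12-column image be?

With no gaps, each column is 2070.25/13 = 159.25 px.
With no gaps, 12 columns span 12·159.25 = 1911 px.

1911 px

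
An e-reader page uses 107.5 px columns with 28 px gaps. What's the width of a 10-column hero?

1327 px

Span of 10: 10·107.5 + 9·28 = 1075 + 252 = 1327 px.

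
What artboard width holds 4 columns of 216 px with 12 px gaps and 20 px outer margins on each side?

Artboard = 2·20 + 4·216 + 3·12 = 40 + 864 + 36 = 940 px.

940 px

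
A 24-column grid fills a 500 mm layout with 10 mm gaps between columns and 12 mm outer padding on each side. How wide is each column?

10.25 mm

Inside the margins: 500 − 24 = 476 mm.
24c + 23·10 = 476 → 24c = 246 → c = 10.25 mm.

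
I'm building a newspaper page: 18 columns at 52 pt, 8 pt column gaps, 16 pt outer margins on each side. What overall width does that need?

Artboard = 2·16 + 18·52 + 17·8 = 32 + 936 + 136 = 1104 pt.

1104 pt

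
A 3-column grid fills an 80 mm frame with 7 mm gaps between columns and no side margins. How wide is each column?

3 columns + 2 gaps: 3c + 2·7 = 80.
3c = 80 − 14 = 66, so c = 22 mm.

22 mm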